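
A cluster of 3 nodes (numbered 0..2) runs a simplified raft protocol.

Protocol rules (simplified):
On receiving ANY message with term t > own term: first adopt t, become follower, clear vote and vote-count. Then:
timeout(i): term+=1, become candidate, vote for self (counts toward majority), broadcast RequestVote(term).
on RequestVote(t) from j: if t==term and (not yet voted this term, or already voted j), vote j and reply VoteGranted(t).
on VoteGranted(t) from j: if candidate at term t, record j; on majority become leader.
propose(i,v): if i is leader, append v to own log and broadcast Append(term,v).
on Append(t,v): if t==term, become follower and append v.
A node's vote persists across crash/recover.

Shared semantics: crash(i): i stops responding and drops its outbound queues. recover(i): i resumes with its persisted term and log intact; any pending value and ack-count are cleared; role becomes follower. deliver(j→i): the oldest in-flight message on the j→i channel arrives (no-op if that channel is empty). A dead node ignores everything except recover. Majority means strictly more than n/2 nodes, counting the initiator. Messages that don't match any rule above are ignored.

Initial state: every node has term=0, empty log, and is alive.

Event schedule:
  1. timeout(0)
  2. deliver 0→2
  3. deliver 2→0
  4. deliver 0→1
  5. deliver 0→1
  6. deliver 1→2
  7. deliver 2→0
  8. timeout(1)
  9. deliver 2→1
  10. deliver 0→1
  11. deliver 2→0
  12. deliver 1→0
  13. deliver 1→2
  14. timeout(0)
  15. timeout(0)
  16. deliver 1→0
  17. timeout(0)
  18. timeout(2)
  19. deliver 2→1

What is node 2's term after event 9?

[1] timeout(0) → N0(cand t1 [-])
[2] deliver 0→2 → N2(foll t1 [-])
[3] deliver 2→0 → N0(lead t1 [-])
[4] deliver 0→1 → N1(foll t1 [-])
[5] deliver 0→1 → ∅
[6] deliver 1→2 → ∅
[7] deliver 2→0 → ∅
[8] timeout(1) → N1(cand t2 [-])
[9] deliver 2→1 → ∅

1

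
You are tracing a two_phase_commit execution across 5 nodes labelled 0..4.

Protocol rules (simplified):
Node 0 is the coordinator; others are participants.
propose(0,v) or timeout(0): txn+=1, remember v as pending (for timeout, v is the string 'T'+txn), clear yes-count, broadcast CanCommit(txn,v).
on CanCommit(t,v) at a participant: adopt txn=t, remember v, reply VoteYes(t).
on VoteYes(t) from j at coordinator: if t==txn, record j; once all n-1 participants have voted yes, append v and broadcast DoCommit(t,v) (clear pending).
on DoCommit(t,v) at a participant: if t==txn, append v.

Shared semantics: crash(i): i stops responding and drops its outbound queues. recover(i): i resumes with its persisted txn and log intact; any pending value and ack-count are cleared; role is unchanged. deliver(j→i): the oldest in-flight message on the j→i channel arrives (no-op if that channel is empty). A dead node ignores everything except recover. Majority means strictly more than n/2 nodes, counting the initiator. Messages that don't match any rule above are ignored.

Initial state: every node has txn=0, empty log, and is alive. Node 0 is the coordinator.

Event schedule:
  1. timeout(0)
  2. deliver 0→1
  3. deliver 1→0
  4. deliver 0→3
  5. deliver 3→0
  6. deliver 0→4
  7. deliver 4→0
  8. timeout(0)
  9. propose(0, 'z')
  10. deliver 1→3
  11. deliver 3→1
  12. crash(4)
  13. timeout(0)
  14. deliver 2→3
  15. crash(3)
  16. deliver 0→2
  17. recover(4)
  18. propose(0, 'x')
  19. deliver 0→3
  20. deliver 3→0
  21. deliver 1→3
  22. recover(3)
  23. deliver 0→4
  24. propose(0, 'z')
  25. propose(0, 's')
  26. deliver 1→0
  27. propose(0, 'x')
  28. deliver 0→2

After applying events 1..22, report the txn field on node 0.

step 1 timeout(0): 0={coor,t=1,log=-}
step 2 deliver 0→1: 1={part,t=1,log=-}
step 3 deliver 1→0: —
step 4 deliver 0→3: 3={part,t=1,log=-}
step 5 deliver 3→0: —
step 6 deliver 0→4: 4={part,t=1,log=-}
step 7 deliver 4→0: —
step 8 timeout(0): 0={coor,t=2,log=-}
step 9 propose(0,'z'): 0={coor,t=3,log=-}
step 10 deliver 1→3: —
step 11 deliver 3→1: —
step 12 crash(4): 4={✗part,t=1,log=-}
step 13 timeout(0): 0={coor,t=4,log=-}
step 14 deliver 2→3: —
step 15 crash(3): 3={✗part,t=1,log=-}
step 16 deliver 0→2: 2={part,t=1,log=-}
step 17 recover(4): 4={part,t=1,log=-}
step 18 propose(0,'x'): 0={coor,t=5,log=-}
step 19 deliver 0→3: —
step 20 deliver 3→0: —
step 21 deliver 1→3: —
step 22 recover(3): 3={part,t=1,log=-}

5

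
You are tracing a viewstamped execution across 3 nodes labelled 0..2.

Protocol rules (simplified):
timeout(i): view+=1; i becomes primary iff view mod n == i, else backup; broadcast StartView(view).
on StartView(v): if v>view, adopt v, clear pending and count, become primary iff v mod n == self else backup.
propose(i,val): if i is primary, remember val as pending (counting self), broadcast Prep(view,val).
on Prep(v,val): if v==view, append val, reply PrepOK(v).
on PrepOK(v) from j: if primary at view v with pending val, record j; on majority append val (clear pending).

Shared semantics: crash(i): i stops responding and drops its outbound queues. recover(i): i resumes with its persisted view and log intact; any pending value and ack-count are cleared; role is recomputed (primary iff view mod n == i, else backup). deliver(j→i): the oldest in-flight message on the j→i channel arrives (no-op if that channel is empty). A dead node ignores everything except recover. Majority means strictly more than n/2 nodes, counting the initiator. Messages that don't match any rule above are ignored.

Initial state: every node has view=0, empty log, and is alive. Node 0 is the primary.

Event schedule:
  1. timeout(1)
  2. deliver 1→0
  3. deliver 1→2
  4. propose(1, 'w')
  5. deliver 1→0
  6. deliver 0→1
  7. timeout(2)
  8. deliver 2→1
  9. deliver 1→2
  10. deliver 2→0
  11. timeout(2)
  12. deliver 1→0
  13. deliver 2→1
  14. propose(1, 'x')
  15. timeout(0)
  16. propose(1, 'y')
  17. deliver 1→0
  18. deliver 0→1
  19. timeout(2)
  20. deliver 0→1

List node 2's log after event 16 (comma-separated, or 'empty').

empty

step 1 timeout(1): 1={prim,v=1,log=-}
step 2 deliver 1→0: 0={back,v=1,log=-}
step 3 deliver 1→2: 2={back,v=1,log=-}
step 4 propose(1,'w'): —
step 5 deliver 1→0: 0={back,v=1,log=w}
step 6 deliver 0→1: 1={prim,v=1,log=w}
step 7 timeout(2): 2={prim,v=2,log=-}
step 8 deliver 2→1: 1={back,v=2,log=w}
step 9 deliver 1→2: —
step 10 deliver 2→0: 0={back,v=2,log=w}
step 11 timeout(2): 2={back,v=3,log=-}
step 12 deliver 1→0: —
step 13 deliver 2→1: 1={back,v=3,log=w}
step 14 propose(1,'x'): —
step 15 timeout(0): 0={prim,v=3,log=w}
step 16 propose(1,'y'): —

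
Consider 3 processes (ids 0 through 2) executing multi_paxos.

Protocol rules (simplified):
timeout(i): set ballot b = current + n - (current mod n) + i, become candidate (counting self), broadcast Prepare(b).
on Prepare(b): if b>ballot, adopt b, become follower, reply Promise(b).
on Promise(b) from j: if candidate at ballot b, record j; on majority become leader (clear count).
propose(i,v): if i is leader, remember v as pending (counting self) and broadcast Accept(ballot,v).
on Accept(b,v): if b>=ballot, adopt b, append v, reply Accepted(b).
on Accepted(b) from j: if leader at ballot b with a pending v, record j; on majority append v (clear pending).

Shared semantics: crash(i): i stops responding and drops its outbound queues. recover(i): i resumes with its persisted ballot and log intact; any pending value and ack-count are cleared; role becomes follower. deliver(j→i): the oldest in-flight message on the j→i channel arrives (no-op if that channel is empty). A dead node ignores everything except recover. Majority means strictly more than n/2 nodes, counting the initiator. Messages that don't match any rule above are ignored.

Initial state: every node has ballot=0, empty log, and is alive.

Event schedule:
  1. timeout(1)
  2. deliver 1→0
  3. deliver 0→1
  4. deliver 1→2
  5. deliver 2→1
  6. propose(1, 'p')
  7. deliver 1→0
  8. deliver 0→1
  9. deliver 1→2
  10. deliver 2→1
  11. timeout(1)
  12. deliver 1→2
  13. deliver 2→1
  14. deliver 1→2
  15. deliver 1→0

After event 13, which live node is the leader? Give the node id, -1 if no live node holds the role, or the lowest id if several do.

[1] timeout(1) → N1(cand b4 [-])
[2] deliver 1→0 → N0(foll b4 [-])
[3] deliver 0→1 → N1(lead b4 [-])
[4] deliver 1→2 → N2(foll b4 [-])
[5] deliver 2→1 → ∅
[6] propose(1,'p') → ∅
[7] deliver 1→0 → N0(foll b4 [p])
[8] deliver 0→1 → N1(lead b4 [p])
[9] deliver 1→2 → N2(foll b4 [p])
[10] deliver 2→1 → ∅
[11] timeout(1) → N1(cand b7 [p])
[12] deliver 1→2 → N2(foll b7 [p])
[13] deliver 2→1 → N1(lead b7 [p])

1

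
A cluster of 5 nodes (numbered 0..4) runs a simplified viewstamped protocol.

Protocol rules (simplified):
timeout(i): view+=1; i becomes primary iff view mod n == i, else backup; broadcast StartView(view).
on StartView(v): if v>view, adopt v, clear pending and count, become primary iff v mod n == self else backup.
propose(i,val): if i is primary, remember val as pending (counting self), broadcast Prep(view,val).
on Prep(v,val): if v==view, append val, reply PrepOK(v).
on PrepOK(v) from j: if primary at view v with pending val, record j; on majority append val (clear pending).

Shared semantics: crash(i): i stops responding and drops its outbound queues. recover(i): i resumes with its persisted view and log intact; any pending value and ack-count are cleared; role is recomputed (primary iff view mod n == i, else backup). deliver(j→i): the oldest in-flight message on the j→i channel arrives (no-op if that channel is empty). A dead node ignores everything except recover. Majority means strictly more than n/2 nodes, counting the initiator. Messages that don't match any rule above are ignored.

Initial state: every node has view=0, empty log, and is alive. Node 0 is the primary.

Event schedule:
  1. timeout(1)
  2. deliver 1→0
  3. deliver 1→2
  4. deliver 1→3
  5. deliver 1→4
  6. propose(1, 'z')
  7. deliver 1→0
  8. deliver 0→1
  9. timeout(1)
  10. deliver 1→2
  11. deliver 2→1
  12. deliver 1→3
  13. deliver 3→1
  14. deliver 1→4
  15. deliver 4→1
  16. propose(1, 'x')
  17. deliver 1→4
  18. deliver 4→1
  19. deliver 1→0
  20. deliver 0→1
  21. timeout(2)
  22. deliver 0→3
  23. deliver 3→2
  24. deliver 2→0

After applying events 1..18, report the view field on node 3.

step 1 timeout(1): 1={prim,v=1,log=-}
step 2 deliver 1→0: 0={back,v=1,log=-}
step 3 deliver 1→2: 2={back,v=1,log=-}
step 4 deliver 1→3: 3={back,v=1,log=-}
step 5 deliver 1→4: 4={back,v=1,log=-}
step 6 propose(1,'z'): —
step 7 deliver 1→0: 0={back,v=1,log=z}
step 8 deliver 0→1: —
step 9 timeout(1): 1={back,v=2,log=-}
step 10 deliver 1→2: 2={back,v=1,log=z}
step 11 deliver 2→1: —
step 12 deliver 1→3: 3={back,v=1,log=z}
step 13 deliver 3→1: —
step 14 deliver 1→4: 4={back,v=1,log=z}
step 15 deliver 4→1: —
step 16 propose(1,'x'): —
step 17 deliver 1→4: 4={back,v=2,log=z}
step 18 deliver 4→1: —

1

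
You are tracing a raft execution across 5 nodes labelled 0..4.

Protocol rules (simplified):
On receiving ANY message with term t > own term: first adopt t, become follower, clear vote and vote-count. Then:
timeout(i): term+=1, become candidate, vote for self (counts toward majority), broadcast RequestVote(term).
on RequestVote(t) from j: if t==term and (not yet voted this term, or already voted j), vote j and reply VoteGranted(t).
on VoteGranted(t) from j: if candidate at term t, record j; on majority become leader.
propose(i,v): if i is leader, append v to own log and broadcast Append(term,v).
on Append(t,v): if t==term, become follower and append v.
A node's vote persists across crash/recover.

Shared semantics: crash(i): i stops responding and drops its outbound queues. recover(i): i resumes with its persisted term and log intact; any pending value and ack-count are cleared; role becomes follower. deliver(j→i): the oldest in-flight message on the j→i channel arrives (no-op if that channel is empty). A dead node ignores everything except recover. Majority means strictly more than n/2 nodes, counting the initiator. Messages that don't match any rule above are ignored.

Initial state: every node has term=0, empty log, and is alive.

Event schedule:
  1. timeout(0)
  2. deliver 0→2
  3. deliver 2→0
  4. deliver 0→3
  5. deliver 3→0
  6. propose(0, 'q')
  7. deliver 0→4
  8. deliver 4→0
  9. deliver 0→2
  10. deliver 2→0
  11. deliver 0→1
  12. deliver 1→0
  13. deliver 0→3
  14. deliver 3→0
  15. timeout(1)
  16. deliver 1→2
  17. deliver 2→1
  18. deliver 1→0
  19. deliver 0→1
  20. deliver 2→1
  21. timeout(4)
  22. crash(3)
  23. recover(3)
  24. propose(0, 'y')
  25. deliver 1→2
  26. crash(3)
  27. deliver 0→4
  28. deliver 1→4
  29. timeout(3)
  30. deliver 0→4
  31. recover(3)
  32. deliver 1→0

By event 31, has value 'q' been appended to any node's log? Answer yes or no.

after 1 — timeout(0): n0:cand/t1/[-]
after 2 — deliver 0→2: n2:foll/t1/[-]
after 3 — deliver 2→0: ·
after 4 — deliver 0→3: n3:foll/t1/[-]
after 5 — deliver 3→0: n0:lead/t1/[-]
after 6 — propose(0,'q'): n0:lead/t1/[q]
after 7 — deliver 0→4: n4:foll/t1/[-]
after 8 — deliver 4→0: ·
after 9 — deliver 0→2: n2:foll/t1/[q]
after 10 — deliver 2→0: ·
after 11 — deliver 0→1: n1:foll/t1/[-]
after 12 — deliver 1→0: ·
after 13 — deliver 0→3: n3:foll/t1/[q]
after 14 — deliver 3→0: ·
after 15 — timeout(1): n1:cand/t2/[-]
after 16 — deliver 1→2: n2:foll/t2/[q]
after 17 — deliver 2→1: ·
after 18 — deliver 1→0: n0:foll/t2/[q]
after 19 — deliver 0→1: ·
after 20 — deliver 2→1: ·
after 21 — timeout(4): n4:cand/t2/[-]
after 22 — crash(3): n3:✗foll/t1/[q]
after 23 — recover(3): n3:foll/t1/[q]
after 24 — propose(0,'y'): ·
after 25 — deliver 1→2: ·
after 26 — crash(3): n3:✗foll/t1/[q]
after 27 — deliver 0→4: ·
after 28 — deliver 1→4: ·
after 29 — timeout(3): ·
after 30 — deliver 0→4: ·
after 31 — recover(3): n3:foll/t1/[q]

yes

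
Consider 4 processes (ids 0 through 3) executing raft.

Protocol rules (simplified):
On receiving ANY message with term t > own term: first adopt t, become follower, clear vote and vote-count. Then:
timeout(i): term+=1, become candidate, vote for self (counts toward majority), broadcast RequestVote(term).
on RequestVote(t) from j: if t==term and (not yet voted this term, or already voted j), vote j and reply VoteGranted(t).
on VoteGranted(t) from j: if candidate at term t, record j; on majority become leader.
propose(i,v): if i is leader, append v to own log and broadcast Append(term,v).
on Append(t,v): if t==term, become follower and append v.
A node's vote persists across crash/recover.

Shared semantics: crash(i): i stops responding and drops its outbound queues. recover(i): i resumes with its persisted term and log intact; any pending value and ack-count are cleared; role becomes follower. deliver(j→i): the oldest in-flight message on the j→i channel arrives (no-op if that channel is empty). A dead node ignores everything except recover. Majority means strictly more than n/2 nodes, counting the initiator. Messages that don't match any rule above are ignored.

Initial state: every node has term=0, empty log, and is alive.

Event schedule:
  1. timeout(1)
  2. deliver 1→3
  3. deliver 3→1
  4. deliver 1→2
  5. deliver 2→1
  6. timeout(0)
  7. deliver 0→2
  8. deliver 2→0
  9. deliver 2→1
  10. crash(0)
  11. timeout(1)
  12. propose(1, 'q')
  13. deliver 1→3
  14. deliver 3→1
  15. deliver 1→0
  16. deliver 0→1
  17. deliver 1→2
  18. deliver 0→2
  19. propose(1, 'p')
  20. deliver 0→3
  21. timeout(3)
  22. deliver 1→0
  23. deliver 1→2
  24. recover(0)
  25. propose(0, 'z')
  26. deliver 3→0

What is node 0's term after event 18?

1

step 1 timeout(1): 1={cand,t=1,log=-}
step 2 deliver 1→3: 3={foll,t=1,log=-}
step 3 deliver 3→1: —
step 4 deliver 1→2: 2={foll,t=1,log=-}
step 5 deliver 2→1: 1={lead,t=1,log=-}
step 6 timeout(0): 0={cand,t=1,log=-}
step 7 deliver 0→2: —
step 8 deliver 2→0: —
step 9 deliver 2→1: —
step 10 crash(0): 0={✗cand,t=1,log=-}
step 11 timeout(1): 1={cand,t=2,log=-}
step 12 propose(1,'q'): —
step 13 deliver 1→3: 3={foll,t=2,log=-}
step 14 deliver 3→1: —
step 15 deliver 1→0: —
step 16 deliver 0→1: —
step 17 deliver 1→2: 2={foll,t=2,log=-}
step 18 deliver 0→2: —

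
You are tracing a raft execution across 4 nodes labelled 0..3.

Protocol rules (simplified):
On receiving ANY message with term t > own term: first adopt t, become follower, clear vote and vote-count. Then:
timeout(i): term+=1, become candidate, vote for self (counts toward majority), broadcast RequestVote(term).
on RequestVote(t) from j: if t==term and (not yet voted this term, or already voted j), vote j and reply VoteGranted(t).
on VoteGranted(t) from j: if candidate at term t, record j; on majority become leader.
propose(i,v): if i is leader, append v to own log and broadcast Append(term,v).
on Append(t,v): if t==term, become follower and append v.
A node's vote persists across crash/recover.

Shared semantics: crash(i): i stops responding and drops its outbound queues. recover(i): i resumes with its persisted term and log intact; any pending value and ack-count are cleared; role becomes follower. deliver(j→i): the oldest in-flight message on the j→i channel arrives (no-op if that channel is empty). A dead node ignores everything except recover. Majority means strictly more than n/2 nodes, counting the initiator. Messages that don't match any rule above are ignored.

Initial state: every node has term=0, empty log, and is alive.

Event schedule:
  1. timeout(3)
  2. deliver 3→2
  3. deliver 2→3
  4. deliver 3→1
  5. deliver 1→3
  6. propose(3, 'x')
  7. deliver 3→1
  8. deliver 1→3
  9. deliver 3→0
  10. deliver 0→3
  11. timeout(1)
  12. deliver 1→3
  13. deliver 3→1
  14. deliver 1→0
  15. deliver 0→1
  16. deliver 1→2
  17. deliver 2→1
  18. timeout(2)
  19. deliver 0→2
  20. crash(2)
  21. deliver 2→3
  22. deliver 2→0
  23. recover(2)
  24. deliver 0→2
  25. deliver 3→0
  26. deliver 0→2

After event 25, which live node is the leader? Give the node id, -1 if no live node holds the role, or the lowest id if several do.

e1 timeout(3): 3[cand,t=1,-]
e2 deliver 3→2: 2[foll,t=1,-]
e3 deliver 2→3: ·
e4 deliver 3→1: 1[foll,t=1,-]
e5 deliver 1→3: 3[lead,t=1,-]
e6 propose(3,'x'): 3[lead,t=1,x]
e7 deliver 3→1: 1[foll,t=1,x]
e8 deliver 1→3: ·
e9 deliver 3→0: 0[foll,t=1,-]
e10 deliver 0→3: ·
e11 timeout(1): 1[cand,t=2,x]
e12 deliver 1→3: 3[foll,t=2,x]
e13 deliver 3→1: ·
e14 deliver 1→0: 0[foll,t=2,-]
e15 deliver 0→1: 1[lead,t=2,x]
e16 deliver 1→2: 2[foll,t=2,-]
e17 deliver 2→1: ·
e18 timeout(2): 2[cand,t=3,-]
e19 deliver 0→2: ·
e20 crash(2): 2[✗cand,t=3,-]
e21 deliver 2→3: ·
e22 deliver 2→0: ·
e23 recover(2): 2[foll,t=3,-]
e24 deliver 0→2: ·
e25 deliver 3→0: ·

1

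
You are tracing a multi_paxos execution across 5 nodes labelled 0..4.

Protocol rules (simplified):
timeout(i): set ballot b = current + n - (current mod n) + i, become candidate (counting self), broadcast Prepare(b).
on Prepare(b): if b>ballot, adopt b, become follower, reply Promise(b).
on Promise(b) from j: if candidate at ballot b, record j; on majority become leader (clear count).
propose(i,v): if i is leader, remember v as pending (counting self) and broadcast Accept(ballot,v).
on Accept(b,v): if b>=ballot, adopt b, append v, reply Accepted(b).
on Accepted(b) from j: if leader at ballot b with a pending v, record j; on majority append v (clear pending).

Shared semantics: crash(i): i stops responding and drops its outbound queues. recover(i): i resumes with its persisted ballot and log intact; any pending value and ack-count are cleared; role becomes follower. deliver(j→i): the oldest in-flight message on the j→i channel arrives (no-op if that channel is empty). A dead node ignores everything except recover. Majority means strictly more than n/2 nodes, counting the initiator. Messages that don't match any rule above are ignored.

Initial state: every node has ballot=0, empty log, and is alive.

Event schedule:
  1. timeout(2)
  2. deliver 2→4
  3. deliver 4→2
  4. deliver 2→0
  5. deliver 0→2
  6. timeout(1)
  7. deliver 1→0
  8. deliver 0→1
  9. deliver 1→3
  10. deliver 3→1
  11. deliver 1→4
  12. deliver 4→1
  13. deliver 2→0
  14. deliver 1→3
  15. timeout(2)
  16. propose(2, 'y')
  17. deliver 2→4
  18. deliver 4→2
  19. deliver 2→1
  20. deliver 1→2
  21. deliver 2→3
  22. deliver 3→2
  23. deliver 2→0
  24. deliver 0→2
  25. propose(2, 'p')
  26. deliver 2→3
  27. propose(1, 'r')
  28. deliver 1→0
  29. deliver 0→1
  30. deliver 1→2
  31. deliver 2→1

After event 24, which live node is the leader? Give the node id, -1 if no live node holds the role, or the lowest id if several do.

step 1 timeout(2): 2={cand,b=7,log=-}
step 2 deliver 2→4: 4={foll,b=7,log=-}
step 3 deliver 4→2: —
step 4 deliver 2→0: 0={foll,b=7,log=-}
step 5 deliver 0→2: 2={lead,b=7,log=-}
step 6 timeout(1): 1={cand,b=6,log=-}
step 7 deliver 1→0: —
step 8 deliver 0→1: —
step 9 deliver 1→3: 3={foll,b=6,log=-}
step 10 deliver 3→1: —
step 11 deliver 1→4: —
step 12 deliver 4→1: —
step 13 deliver 2→0: —
step 14 deliver 1→3: —
step 15 timeout(2): 2={cand,b=12,log=-}
step 16 propose(2,'y'): —
step 17 deliver 2→4: 4={foll,b=12,log=-}
step 18 deliver 4→2: —
step 19 deliver 2→1: 1={foll,b=7,log=-}
step 20 deliver 1→2: —
step 21 deliver 2→3: 3={foll,b=7,log=-}
step 22 deliver 3→2: —
step 23 deliver 2→0: 0={foll,b=12,log=-}
step 24 deliver 0→2: 2={lead,b=12,log=-}

2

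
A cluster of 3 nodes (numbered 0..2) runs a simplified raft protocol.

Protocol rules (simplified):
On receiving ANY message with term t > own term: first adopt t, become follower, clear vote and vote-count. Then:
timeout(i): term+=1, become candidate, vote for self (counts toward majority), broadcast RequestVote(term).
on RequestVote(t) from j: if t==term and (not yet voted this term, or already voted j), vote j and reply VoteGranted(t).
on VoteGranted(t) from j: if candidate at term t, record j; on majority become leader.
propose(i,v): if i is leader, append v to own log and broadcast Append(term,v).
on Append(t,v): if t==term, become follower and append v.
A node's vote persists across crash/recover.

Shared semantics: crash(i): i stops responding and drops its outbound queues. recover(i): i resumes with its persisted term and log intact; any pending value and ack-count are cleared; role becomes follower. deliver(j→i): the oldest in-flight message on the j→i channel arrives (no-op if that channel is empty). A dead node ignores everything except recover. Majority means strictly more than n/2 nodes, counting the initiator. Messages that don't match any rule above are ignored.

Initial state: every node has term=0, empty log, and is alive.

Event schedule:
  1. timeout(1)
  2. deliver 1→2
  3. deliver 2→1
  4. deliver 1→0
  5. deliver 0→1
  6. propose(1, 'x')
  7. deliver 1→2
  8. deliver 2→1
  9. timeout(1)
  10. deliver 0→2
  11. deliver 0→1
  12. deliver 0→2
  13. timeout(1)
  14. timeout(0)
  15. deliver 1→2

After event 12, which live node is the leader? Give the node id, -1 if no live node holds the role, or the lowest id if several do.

1. timeout(1):  <1:cand t1 ->
2. deliver 1→2:  <2:foll t1 ->
3. deliver 2→1:  <1:lead t1 ->
4. deliver 1→0:  <0:foll t1 ->
5. deliver 0→1:  nop
6. propose(1,'x'):  <1:lead t1 x>
7. deliver 1→2:  <2:foll t1 x>
8. deliver 2→1:  nop
9. timeout(1):  <1:cand t2 x>
10. deliver 0→2:  nop
11. deliver 0→1:  nop
12. deliver 0→2:  nop

-1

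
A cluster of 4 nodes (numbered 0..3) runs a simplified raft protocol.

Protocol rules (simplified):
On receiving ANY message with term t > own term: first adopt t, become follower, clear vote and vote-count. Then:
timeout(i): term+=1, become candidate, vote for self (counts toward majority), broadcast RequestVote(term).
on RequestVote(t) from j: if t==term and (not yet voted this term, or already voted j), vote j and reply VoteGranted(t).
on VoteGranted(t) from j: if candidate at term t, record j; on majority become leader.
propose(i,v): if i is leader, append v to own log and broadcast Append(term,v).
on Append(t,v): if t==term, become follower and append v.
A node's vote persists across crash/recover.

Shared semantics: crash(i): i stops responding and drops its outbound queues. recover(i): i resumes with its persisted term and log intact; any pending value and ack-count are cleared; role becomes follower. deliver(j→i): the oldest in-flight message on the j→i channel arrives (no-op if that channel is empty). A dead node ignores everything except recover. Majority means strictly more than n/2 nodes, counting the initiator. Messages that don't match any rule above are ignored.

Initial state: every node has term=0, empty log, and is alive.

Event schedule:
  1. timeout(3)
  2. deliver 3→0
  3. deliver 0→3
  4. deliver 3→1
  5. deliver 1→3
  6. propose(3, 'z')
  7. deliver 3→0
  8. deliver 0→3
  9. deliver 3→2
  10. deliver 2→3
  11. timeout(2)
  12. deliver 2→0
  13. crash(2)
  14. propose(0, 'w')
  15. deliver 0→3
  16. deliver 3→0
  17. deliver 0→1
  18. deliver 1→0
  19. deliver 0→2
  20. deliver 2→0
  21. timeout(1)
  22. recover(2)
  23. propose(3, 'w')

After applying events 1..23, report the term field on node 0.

after 1 — timeout(3): n3:cand/t1/[-]
after 2 — deliver 3→0: n0:foll/t1/[-]
after 3 — deliver 0→3: ·
after 4 — deliver 3→1: n1:foll/t1/[-]
after 5 — deliver 1→3: n3:lead/t1/[-]
after 6 — propose(3,'z'): n3:lead/t1/[z]
after 7 — deliver 3→0: n0:foll/t1/[z]
after 8 — deliver 0→3: ·
after 9 — deliver 3→2: n2:foll/t1/[-]
after 10 — deliver 2→3: ·
after 11 — timeout(2): n2:cand/t2/[-]
after 12 — deliver 2→0: n0:foll/t2/[z]
after 13 — crash(2): n2:✗cand/t2/[-]
after 14 — propose(0,'w'): ·
after 15 — deliver 0→3: ·
after 16 — deliver 3→0: ·
after 17 — deliver 0→1: ·
after 18 — deliver 1→0: ·
after 19 — deliver 0→2: ·
after 20 — deliver 2→0: ·
after 21 — timeout(1): n1:cand/t2/[-]
after 22 — recover(2): n2:foll/t2/[-]
after 23 — propose(3,'w'): n3:lead/t1/[z,w]

2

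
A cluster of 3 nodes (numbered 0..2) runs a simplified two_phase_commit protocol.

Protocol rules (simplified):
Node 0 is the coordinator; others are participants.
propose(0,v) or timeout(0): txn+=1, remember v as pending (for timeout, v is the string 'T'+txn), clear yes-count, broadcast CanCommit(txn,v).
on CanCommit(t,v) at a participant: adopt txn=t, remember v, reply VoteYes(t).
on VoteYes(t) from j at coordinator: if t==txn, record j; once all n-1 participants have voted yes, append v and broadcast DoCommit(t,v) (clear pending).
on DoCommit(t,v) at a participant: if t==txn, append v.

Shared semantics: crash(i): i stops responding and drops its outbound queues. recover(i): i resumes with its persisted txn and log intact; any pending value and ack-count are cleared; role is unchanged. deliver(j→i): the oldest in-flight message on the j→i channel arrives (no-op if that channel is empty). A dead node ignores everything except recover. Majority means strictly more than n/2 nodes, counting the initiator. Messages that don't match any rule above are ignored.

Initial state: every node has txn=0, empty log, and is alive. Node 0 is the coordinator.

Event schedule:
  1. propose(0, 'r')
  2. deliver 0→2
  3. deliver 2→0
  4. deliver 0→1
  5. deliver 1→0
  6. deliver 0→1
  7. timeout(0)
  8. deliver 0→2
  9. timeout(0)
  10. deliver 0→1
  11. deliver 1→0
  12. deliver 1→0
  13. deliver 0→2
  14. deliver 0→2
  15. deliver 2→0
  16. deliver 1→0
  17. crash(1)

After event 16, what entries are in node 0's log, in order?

[1] propose(0,'r') → N0(coor t1 [-])
[2] deliver 0→2 → N2(part t1 [-])
[3] deliver 2→0 → ∅
[4] deliver 0→1 → N1(part t1 [-])
[5] deliver 1→0 → N0(coor t1 [r])
[6] deliver 0→1 → N1(part t1 [r])
[7] timeout(0) → N0(coor t2 [r])
[8] deliver 0→2 → N2(part t1 [r])
[9] timeout(0) → N0(coor t3 [r])
[10] deliver 0→1 → N1(part t2 [r])
[11] deliver 1→0 → ∅
[12] deliver 1→0 → ∅
[13] deliver 0→2 → N2(part t2 [r])
[14] deliver 0→2 → N2(part t3 [r])
[15] deliver 2→0 → ∅
[16] deliver 1→0 → ∅

r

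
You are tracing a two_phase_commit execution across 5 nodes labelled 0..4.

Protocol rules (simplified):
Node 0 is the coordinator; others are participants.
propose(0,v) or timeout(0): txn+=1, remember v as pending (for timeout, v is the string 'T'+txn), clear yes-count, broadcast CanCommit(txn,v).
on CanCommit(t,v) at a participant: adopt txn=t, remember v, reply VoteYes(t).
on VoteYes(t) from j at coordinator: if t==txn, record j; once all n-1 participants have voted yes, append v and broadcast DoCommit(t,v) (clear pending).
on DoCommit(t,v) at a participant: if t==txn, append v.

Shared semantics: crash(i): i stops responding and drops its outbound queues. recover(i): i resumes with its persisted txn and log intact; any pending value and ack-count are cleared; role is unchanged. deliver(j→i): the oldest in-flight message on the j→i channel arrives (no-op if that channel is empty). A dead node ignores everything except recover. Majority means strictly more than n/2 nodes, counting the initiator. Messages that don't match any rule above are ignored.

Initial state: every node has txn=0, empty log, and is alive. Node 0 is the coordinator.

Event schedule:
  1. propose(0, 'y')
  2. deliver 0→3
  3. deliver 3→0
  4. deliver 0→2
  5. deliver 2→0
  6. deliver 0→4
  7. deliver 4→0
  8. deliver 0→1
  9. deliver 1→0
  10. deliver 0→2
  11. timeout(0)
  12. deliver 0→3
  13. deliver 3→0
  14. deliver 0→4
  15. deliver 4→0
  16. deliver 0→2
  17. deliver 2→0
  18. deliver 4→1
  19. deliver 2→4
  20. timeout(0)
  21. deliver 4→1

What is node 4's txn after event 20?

1

step 1 propose(0,'y'): 0={coor,t=1,log=-}
step 2 deliver 0→3: 3={part,t=1,log=-}
step 3 deliver 3→0: —
step 4 deliver 0→2: 2={part,t=1,log=-}
step 5 deliver 2→0: —
step 6 deliver 0→4: 4={part,t=1,log=-}
step 7 deliver 4→0: —
step 8 deliver 0→1: 1={part,t=1,log=-}
step 9 deliver 1→0: 0={coor,t=1,log=y}
step 10 deliver 0→2: 2={part,t=1,log=y}
step 11 timeout(0): 0={coor,t=2,log=y}
step 12 deliver 0→3: 3={part,t=1,log=y}
step 13 deliver 3→0: —
step 14 deliver 0→4: 4={part,t=1,log=y}
step 15 deliver 4→0: —
step 16 deliver 0→2: 2={part,t=2,log=y}
step 17 deliver 2→0: —
step 18 deliver 4→1: —
step 19 deliver 2→4: —
step 20 timeout(0): 0={coor,t=3,log=y}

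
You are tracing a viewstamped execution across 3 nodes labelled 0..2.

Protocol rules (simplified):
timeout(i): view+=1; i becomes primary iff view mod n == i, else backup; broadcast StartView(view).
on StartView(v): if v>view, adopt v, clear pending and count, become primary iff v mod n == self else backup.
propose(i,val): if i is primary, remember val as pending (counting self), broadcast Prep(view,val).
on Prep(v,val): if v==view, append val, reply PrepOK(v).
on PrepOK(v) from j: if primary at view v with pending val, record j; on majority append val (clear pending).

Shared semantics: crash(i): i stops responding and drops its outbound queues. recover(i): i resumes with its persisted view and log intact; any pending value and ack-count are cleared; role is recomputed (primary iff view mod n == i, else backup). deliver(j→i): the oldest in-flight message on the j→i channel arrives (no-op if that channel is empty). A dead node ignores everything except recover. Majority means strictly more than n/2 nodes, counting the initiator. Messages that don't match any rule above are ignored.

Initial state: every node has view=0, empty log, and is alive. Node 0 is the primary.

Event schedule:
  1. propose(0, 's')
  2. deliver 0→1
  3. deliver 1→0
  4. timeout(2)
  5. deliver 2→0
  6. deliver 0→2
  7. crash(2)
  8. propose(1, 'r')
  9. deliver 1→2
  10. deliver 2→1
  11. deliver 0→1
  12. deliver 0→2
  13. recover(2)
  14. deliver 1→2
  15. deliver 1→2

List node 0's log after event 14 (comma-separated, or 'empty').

s

1. propose(0,'s'):  nop
2. deliver 0→1:  <1:back v0 s>
3. deliver 1→0:  <0:prim v0 s>
4. timeout(2):  <2:back v1 ->
5. deliver 2→0:  <0:back v1 s>
6. deliver 0→2:  nop
7. crash(2):  <2:✗back v1 ->
8. propose(1,'r'):  nop
9. deliver 1→2:  nop
10. deliver 2→1:  nop
11. deliver 0→1:  nop
12. deliver 0→2:  nop
13. recover(2):  <2:back v1 ->
14. deliver 1→2:  nop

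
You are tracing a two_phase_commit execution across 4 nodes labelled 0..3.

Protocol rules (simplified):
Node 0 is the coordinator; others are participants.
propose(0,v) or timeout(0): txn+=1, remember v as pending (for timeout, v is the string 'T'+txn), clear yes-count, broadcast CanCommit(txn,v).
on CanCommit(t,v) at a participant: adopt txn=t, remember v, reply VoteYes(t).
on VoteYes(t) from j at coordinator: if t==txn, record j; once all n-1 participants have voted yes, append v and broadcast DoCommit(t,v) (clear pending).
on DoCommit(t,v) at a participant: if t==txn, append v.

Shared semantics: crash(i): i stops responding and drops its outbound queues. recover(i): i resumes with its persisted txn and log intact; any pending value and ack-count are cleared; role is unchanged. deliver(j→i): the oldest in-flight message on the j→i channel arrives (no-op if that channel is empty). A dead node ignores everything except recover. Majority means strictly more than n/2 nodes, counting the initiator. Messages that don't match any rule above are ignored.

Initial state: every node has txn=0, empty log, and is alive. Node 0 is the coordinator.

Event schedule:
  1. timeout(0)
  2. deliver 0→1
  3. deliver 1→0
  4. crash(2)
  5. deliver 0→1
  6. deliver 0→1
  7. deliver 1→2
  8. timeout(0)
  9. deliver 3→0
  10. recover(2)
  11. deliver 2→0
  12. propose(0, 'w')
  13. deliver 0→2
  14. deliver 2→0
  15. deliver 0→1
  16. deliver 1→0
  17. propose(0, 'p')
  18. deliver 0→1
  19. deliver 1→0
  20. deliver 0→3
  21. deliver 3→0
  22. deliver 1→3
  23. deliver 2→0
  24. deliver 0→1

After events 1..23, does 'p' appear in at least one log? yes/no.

no

step 1 timeout(0): 0={coor,t=1,log=-}
step 2 deliver 0→1: 1={part,t=1,log=-}
step 3 deliver 1→0: —
step 4 crash(2): 2={✗part,t=0,log=-}
step 5 deliver 0→1: —
step 6 deliver 0→1: —
step 7 deliver 1→2: —
step 8 timeout(0): 0={coor,t=2,log=-}
step 9 deliver 3→0: —
step 10 recover(2): 2={part,t=0,log=-}
step 11 deliver 2→0: —
step 12 propose(0,'w'): 0={coor,t=3,log=-}
step 13 deliver 0→2: 2={part,t=1,log=-}
step 14 deliver 2→0: —
step 15 deliver 0→1: 1={part,t=2,log=-}
step 16 deliver 1→0: —
step 17 propose(0,'p'): 0={coor,t=4,log=-}
step 18 deliver 0→1: 1={part,t=3,log=-}
step 19 deliver 1→0: —
step 20 deliver 0→3: 3={part,t=1,log=-}
step 21 deliver 3→0: —
step 22 deliver 1→3: —
step 23 deliver 2→0: —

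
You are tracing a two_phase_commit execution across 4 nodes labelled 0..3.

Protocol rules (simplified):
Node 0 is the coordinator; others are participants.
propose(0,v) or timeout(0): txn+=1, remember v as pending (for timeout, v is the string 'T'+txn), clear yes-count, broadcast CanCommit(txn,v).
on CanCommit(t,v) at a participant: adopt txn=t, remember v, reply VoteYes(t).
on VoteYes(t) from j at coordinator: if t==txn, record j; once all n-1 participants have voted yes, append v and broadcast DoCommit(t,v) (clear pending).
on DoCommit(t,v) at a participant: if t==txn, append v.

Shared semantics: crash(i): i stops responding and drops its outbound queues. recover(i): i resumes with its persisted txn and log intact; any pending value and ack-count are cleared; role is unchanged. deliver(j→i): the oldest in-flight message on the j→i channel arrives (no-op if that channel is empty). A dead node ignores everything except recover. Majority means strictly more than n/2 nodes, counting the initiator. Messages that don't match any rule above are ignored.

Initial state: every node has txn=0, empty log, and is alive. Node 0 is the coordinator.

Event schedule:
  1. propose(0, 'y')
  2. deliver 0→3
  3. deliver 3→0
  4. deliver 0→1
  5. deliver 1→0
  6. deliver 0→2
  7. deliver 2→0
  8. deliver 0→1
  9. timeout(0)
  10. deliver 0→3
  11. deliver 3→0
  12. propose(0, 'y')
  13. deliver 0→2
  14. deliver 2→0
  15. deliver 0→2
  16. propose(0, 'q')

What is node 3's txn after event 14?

1

[1] propose(0,'y') → N0(coor t1 [-])
[2] deliver 0→3 → N3(part t1 [-])
[3] deliver 3→0 → ∅
[4] deliver 0→1 → N1(part t1 [-])
[5] deliver 1→0 → ∅
[6] deliver 0→2 → N2(part t1 [-])
[7] deliver 2→0 → N0(coor t1 [y])
[8] deliver 0→1 → N1(part t1 [y])
[9] timeout(0) → N0(coor t2 [y])
[10] deliver 0→3 → N3(part t1 [y])
[11] deliver 3→0 → ∅
[12] propose(0,'y') → N0(coor t3 [y])
[13] deliver 0→2 → N2(part t1 [y])
[14] deliver 2→0 → ∅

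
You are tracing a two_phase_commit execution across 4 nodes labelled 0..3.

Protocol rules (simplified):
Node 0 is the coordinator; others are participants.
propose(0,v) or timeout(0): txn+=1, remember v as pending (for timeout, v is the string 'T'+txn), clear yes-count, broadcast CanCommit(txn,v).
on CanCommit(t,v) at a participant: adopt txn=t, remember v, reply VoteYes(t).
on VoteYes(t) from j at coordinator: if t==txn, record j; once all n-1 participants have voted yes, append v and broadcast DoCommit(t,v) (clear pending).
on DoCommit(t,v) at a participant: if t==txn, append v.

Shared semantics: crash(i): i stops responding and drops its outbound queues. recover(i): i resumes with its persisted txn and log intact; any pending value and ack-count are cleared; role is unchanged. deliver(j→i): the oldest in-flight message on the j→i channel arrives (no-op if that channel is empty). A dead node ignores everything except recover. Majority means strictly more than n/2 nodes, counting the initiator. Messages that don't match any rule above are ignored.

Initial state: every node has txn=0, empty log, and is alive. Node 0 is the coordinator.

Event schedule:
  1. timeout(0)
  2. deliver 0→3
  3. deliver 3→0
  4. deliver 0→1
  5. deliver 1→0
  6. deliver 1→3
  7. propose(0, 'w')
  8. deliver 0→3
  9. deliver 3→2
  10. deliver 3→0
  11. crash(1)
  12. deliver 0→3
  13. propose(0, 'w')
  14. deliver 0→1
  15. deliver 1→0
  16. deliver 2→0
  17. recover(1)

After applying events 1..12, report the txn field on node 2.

0

1. timeout(0):  <0:coor t1 ->
2. deliver 0→3:  <3:part t1 ->
3. deliver 3→0:  nop
4. deliver 0→1:  <1:part t1 ->
5. deliver 1→0:  nop
6. deliver 1→3:  nop
7. propose(0,'w'):  <0:coor t2 ->
8. deliver 0→3:  <3:part t2 ->
9. deliver 3→2:  nop
10. deliver 3→0:  nop
11. crash(1):  <1:✗part t1 ->
12. deliver 0→3:  nop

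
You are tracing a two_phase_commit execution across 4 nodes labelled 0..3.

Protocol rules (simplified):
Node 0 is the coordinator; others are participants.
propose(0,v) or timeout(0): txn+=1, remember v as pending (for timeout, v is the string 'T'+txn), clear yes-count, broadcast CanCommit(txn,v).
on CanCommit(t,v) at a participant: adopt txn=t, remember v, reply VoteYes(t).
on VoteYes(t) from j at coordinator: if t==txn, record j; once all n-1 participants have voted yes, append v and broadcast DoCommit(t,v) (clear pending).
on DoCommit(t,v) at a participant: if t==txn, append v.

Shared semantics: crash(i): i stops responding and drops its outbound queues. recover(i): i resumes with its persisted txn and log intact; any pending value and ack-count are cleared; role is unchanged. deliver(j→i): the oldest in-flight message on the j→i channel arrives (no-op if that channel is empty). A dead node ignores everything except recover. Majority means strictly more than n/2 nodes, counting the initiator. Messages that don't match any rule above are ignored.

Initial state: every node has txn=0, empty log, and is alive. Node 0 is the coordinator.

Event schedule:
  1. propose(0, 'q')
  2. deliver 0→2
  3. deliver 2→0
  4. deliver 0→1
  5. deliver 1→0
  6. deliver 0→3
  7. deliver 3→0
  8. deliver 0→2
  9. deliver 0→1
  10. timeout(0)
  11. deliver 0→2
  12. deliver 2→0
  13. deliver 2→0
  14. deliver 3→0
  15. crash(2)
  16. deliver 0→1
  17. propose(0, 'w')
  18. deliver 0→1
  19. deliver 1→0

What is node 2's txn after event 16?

e1 propose(0,'q'): 0[coor,t=1,-]
e2 deliver 0→2: 2[part,t=1,-]
e3 deliver 2→0: ·
e4 deliver 0→1: 1[part,t=1,-]
e5 deliver 1→0: ·
e6 deliver 0→3: 3[part,t=1,-]
e7 deliver 3→0: 0[coor,t=1,q]
e8 deliver 0→2: 2[part,t=1,q]
e9 deliver 0→1: 1[part,t=1,q]
e10 timeout(0): 0[coor,t=2,q]
e11 deliver 0→2: 2[part,t=2,q]
e12 deliver 2→0: ·
e13 deliver 2→0: ·
e14 deliver 3→0: ·
e15 crash(2): 2[✗part,t=2,q]
e16 deliver 0→1: 1[part,t=2,q]

2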